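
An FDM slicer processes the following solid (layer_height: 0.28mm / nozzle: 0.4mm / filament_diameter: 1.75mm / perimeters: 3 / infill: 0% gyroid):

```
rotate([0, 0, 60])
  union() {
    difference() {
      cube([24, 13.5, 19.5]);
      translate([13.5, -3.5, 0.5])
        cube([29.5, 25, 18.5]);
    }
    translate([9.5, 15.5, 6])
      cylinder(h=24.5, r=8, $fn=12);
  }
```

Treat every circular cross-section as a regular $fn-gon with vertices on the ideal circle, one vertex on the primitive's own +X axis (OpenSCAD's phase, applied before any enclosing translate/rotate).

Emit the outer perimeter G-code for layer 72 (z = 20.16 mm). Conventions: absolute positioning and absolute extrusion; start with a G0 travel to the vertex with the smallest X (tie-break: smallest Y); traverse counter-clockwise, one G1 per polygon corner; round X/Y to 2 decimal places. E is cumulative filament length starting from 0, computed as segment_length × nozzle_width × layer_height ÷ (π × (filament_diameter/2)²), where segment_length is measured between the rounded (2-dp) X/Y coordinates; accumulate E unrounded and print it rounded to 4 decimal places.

At z = 20.16 mm: the cube is absent (z outside [0, 19.5]); the cube at (13.5, -3.5) is absent (z outside [0.5, 19]); Subtracting the remaining from the first: the first operand is absent here, so nothing remains; the r=8 cylinder at (9.5, 15.5) gives a regular 12-gon of circumradius 8 (constant along its height); Combining (union): only the r=8 cylinder at (9.5, 15.5) is present, so the union is just that shape — 1 connected region; (rotated 60° about Z; rotation is an isometry so areas/perimeters/island counts are preserved). The outline is a single polygon with 12 vertices. Extrusion per mm of travel: 0.4 × 0.28 / (π × 0.875²) = 0.046564. Accumulating E over each segment gives final E = 2.3138.

G0 X-16.67 Y15.98 Z20.16
G1 X-15.60 Y11.98 E0.1928
G1 X-12.67 Y9.05 E0.3858
G1 X-8.67 Y7.98 E0.5786
G1 X-4.67 Y9.05 E0.7714
G1 X-1.75 Y11.98 E0.9640
G1 X-0.67 Y15.98 E1.1569
G1 X-1.75 Y19.98 E1.3498
G1 X-4.67 Y22.91 E1.5424
G1 X-8.67 Y23.98 E1.7353
G1 X-12.67 Y22.91 E1.9281
G1 X-15.60 Y19.98 E2.1210
G1 X-16.67 Y15.98 E2.3138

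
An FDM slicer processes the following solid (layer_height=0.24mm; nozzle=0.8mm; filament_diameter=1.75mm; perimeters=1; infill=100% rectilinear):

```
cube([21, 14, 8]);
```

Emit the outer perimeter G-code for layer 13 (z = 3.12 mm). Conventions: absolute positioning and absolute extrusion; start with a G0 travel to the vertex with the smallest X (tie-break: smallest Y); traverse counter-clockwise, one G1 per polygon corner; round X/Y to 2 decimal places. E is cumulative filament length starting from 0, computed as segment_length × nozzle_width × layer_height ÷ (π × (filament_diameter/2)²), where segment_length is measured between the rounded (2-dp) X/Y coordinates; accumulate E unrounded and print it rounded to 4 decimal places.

At z = 3.12 mm: the cube is present — its section is the full 21×14 rectangle. The outline is a single polygon with 4 vertices. Extrusion per mm of travel: 0.8 × 0.24 / (π × 0.875²) = 0.079824. Accumulating E over each segment gives final E = 5.5877.

G0 X0.00 Y0.00 Z3.12
G1 X21.00 Y0.00 E1.6763
G1 X21.00 Y14.00 E2.7939
G1 X0.00 Y14.00 E4.4702
G1 X0.00 Y0.00 E5.5877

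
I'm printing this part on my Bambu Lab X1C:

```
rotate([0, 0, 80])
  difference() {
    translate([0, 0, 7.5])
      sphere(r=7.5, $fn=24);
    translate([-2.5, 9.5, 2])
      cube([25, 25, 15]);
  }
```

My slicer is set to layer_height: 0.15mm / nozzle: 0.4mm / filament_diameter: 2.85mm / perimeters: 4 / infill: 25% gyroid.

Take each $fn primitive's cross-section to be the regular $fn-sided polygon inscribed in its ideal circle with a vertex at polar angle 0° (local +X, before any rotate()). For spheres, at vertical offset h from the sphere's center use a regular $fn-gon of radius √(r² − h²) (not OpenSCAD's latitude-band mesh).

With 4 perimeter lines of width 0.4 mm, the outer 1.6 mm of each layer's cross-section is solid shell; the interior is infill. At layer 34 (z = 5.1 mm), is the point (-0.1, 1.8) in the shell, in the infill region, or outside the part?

infill

At z = 5.1 mm: the sphere: section is a regular 24-gon, circumradius = √(r²−h²) = √(7.5²−2.4²) = 7.106; the cube at (-2.5, 9.5) is present — its section is the full 25×25 rectangle; Taking the first minus the rest: starting from the r=7.5 sphere, the 25×25 cube at (-2.5, 9.5) misses the remaining region (no effect) — 1 connected region; (rotated 80° about Z; rotation is an isometry so areas/perimeters/island counts are preserved). Overall, the cross-section is a single solid region. Undo the 80° rotation: the query point maps to (1.755, 0.411) in the un-rotated model frame. The nearest boundary edge runs (6.86, 1.84)→(7.11, 0.00); distance from the point to it = 5.25 mm. The point is inside the cross-section and 5.25 mm from the nearest boundary — more than the 1.6 mm shell width (4 × 0.4), so it's in the infill interior.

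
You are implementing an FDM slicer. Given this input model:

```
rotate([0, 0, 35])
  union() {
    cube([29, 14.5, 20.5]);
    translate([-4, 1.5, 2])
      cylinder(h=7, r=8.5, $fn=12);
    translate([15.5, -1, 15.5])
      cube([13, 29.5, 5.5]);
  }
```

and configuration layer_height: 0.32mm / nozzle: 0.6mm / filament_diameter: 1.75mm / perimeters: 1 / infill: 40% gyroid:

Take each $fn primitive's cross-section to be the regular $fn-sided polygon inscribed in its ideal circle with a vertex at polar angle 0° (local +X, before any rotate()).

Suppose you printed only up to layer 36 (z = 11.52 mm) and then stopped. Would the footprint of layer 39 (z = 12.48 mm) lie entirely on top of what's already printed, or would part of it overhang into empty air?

Compare the two slices. At z = 11.52: the 29×14.5 cube contributes its full rectangle (area 420.50 mm²); the cylinder at (-4, 1.5) is not intersected at this z (z outside [2, 9]); the cube at (15.5, -1) is absent (z outside [15.5, 21]); Combining (union): only the 29×14.5 cube is present, so the union is just that shape — area = 420.50 mm²; (whole slice rotated 35° about Z — lengths, areas and connectivity unchanged). At z = 12.48: the cube is present — its section is the full 29×14.5 rectangle (area 420.50 mm²); the cylinder at (-4, 1.5) does not reach this height (z outside [2, 9]); the cube at (15.5, -1) is absent (z outside [15.5, 21]); Combining (union): only the 29×14.5 cube is present, so the union is just that shape — area = 420.50 mm²; (rotated 35° about Z; rotation is an isometry so areas/perimeters/island counts are preserved). Checking containment: the cross-section at z = 12.48 is a subset of the cross-section at z = 11.52.

entirely on top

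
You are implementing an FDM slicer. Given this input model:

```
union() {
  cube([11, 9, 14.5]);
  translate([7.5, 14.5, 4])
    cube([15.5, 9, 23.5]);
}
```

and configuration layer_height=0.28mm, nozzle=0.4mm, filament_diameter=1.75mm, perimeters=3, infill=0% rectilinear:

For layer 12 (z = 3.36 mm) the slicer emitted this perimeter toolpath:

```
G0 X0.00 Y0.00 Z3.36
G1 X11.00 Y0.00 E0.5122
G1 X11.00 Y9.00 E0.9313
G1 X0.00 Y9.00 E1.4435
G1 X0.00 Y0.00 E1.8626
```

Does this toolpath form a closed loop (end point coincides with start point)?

Start point (G0): (0.00, 0.00). End point (last G1): the path returns to the start — closed.

yes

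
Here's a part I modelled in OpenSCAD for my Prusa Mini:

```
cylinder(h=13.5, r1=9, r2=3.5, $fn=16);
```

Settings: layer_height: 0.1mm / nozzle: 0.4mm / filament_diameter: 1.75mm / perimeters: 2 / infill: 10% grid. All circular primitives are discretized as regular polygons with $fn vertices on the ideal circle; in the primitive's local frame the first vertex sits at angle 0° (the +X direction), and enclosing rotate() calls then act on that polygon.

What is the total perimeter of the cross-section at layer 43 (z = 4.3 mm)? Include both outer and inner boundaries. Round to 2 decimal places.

45.25 mm

At z = 4.3 mm: the cone (r1=9→r2=3.5) has section circumradius 7.248 here — a regular 16-gon (perimeter = 2·16·7.248·sin(180°/16) = 45.25 mm). Overall, the cross-section is a single solid region. Total boundary length (outer) = 45.25 mm.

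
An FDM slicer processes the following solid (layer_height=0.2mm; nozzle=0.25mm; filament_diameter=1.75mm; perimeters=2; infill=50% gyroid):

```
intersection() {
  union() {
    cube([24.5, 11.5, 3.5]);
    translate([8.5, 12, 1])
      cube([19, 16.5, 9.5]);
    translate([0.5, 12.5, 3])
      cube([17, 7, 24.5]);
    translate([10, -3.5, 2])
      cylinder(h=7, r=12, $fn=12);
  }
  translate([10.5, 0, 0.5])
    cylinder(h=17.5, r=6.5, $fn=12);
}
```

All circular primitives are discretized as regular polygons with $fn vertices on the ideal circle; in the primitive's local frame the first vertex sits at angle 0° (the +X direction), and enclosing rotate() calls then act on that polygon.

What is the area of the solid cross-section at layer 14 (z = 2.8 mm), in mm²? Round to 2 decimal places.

126.75 mm²

At z = 2.8 mm: the cube (footprint 24.5×11.5) is included at this height (area 281.75 mm²); the cube at (8.5, 12) is present — its section is the full 19×16.5 rectangle (area 313.50 mm²); the cube at (0.5, 12.5) does not reach this height (z outside [3, 27.5]); the r=12 cylinder at (10, -3.5) contributes a regular 12-gon of circumradius 12 (area = (12/2)·12.000²·sin(360°/12) = 432.00 mm²); Combining (union): the regions partially overlap — summed areas 1027.25 mm² minus the doubly-counted overlap 133.39 mm² gives 893.86 mm² — area = 893.86 mm²; the cylinder at (10.5, 0): section is a regular 12-gon, circumradius r=6.5 (area = (12/2)·6.500²·sin(360°/12) = 126.75 mm²); Keeping only the common overlap: the r=6.5 cylinder at (10.5, 0) lies inside that combined region, so the common part is the r=6.5 cylinder at (10.5, 0) itself — area = 126.75 mm². Overall, the cross-section is a single solid region. Net area = 126.75 mm².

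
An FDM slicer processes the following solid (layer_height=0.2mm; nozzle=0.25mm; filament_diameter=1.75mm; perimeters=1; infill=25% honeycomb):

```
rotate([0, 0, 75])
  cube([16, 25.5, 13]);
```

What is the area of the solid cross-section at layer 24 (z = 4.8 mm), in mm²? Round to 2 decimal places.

At z = 4.8 mm: the cube is present — its section is the full 16×25.5 rectangle (area 408.00 mm²); (whole slice rotated 75° about Z — lengths, areas and connectivity unchanged). Overall, the cross-section is a single solid region. Net area = 408.00 mm².

408.00 mm²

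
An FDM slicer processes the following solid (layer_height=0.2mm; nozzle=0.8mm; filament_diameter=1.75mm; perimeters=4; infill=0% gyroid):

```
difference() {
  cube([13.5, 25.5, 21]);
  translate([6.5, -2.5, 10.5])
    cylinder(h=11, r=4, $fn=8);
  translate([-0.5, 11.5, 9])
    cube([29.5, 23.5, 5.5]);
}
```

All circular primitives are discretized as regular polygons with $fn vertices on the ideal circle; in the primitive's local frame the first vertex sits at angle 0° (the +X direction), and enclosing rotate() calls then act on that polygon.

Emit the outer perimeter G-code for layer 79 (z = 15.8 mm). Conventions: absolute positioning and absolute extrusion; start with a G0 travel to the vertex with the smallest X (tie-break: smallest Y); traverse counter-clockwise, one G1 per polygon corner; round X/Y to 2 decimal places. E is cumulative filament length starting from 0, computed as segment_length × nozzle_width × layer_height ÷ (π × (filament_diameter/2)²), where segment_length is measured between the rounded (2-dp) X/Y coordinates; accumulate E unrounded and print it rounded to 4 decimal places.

At z = 15.8 mm: the cube (footprint 13.5×25.5) is included at this height; the r=4 cylinder at (6.5, -2.5) contributes a regular 8-gon of circumradius 4; the cube at (-0.5, 11.5) does not reach this height (z outside [9, 14.5]); Taking the first minus the rest: starting from the 13.5×25.5 cube, the r=4 cylinder at (6.5, -2.5) partially overlaps it — only the 5.22 mm² overlap (of its 45.25 mm²) is removed, clipping the outline — 1 connected region. The outline is a single polygon with 9 vertices. Extrusion per mm of travel: 0.8 × 0.2 / (π × 0.875²) = 0.066520. Accumulating E over each segment gives final E = 5.2494.

G0 X0.00 Y0.00 Z15.80
G1 X3.54 Y0.00 E0.2355
G1 X3.67 Y0.33 E0.2591
G1 X6.50 Y1.50 E0.4628
G1 X9.33 Y0.33 E0.6665
G1 X9.46 Y0.00 E0.6901
G1 X13.50 Y0.00 E0.9588
G1 X13.50 Y25.50 E2.6551
G1 X0.00 Y25.50 E3.5531
G1 X0.00 Y0.00 E5.2494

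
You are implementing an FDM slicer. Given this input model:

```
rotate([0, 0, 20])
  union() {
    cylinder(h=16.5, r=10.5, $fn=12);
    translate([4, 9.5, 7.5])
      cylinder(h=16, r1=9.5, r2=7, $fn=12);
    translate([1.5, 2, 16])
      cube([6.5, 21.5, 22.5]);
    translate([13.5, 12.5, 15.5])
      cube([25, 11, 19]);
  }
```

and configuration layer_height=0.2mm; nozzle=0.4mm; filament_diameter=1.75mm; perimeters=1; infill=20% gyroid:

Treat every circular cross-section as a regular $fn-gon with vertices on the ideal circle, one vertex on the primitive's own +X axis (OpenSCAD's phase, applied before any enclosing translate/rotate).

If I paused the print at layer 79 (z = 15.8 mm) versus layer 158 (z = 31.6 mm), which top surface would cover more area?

layer 79 (z = 15.8 mm)

Layer 79 (z = 15.8): the cylinder: section is a regular 12-gon, circumradius r=10.5 (area = (12/2)·10.500²·sin(360°/12) = 330.75 mm²); the cone at (4, 9.5) contributes a regular 12-gon of circumradius 8.203 (interpolated between r1=9.5 and r2=7 at t=0.519) (area = (12/2)·8.203²·sin(360°/12) = 201.87 mm²); the cube at (1.5, 2) is absent (z outside [16, 38.5]); the 25×11 cube at (13.5, 12.5) contributes its full rectangle (area 275.00 mm²); Combining (union): the regions partially overlap — summed areas 807.62 mm² minus the doubly-counted overlap 83.23 mm² gives 724.40 mm² — area = 724.40 mm²; (whole slice rotated 20° about Z — lengths, areas and connectivity unchanged). So its area = 724.40 mm². Layer 158 (z = 31.6): the cylinder does not reach this height (z outside [0, 16.5]); the cone at (4, 9.5) is absent (z outside [7.5, 23.5]); the cube at (1.5, 2) is present — its section is the full 6.5×21.5 rectangle (area 139.75 mm²); the 25×11 cube at (13.5, 12.5) contributes its full rectangle (area 275.00 mm²); Merging all regions: the 2 present regions are separate (no shared area or edge), so areas and boundary lengths simply add and each stays a separate island — area = 414.75 mm²; (whole slice rotated 20° about Z — lengths, areas and connectivity unchanged). So its area = 414.75 mm². Layer 79 is larger (724.40 vs 414.75 mm²).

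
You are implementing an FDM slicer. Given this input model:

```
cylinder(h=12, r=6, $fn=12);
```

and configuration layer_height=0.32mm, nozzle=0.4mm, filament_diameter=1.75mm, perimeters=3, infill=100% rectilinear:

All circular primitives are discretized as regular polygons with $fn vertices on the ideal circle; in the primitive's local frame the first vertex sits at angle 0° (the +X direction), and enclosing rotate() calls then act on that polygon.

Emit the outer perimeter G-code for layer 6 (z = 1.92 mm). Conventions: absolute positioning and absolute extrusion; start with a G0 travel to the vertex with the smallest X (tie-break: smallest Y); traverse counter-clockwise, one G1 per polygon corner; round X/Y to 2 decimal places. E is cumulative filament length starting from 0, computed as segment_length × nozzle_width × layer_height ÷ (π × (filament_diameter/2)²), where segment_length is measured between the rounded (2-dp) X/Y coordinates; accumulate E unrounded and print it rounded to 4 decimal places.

At z = 1.92 mm: the cylinder: section is a regular 12-gon, circumradius r=6. The outline is a single polygon with 12 vertices. Extrusion per mm of travel: 0.4 × 0.32 / (π × 0.875²) = 0.053216. Accumulating E over each segment gives final E = 1.9841.

G0 X-6.00 Y0.00 Z1.92
G1 X-5.20 Y-3.00 E0.1652
G1 X-3.00 Y-5.20 E0.3308
G1 X0.00 Y-6.00 E0.4960
G1 X3.00 Y-5.20 E0.6613
G1 X5.20 Y-3.00 E0.8268
G1 X6.00 Y0.00 E0.9921
G1 X5.20 Y3.00 E1.1573
G1 X3.00 Y5.20 E1.3228
G1 X0.00 Y6.00 E1.4881
G1 X-3.00 Y5.20 E1.6533
G1 X-5.20 Y3.00 E1.8189
G1 X-6.00 Y0.00 E1.9841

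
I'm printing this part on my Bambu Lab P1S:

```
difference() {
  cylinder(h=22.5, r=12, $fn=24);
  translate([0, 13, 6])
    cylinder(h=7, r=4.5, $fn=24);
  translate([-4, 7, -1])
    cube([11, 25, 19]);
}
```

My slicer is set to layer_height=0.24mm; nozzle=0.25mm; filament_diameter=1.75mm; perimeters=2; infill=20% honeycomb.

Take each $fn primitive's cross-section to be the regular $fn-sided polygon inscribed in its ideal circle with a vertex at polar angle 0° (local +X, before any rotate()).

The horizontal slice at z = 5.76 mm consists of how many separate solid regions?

At z = 5.76 mm: the r=12 cylinder gives a regular 24-gon of circumradius 12 (constant along its height); the cylinder at (0, 13) is absent (z outside [6, 13]); the cube at (-4, 7) is present — its section is the full 11×25 rectangle; After the difference (first − rest): starting from the r=12 cylinder, the 11×25 cube at (-4, 7) partially overlaps it — only the 48.29 mm² overlap (of its 275.00 mm²) is removed, clipping the outline — 1 connected region. The result has 1 disconnected region.

1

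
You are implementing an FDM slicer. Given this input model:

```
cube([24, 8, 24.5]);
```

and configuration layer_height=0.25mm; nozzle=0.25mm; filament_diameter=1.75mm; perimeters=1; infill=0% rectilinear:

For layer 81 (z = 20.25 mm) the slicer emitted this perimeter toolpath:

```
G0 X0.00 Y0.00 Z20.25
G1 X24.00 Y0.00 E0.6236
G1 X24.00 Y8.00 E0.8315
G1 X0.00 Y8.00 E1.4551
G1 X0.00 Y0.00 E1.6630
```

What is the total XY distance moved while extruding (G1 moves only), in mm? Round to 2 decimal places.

64.00 mm

Sum the Euclidean lengths of each G1 segment: total = 64.00 mm.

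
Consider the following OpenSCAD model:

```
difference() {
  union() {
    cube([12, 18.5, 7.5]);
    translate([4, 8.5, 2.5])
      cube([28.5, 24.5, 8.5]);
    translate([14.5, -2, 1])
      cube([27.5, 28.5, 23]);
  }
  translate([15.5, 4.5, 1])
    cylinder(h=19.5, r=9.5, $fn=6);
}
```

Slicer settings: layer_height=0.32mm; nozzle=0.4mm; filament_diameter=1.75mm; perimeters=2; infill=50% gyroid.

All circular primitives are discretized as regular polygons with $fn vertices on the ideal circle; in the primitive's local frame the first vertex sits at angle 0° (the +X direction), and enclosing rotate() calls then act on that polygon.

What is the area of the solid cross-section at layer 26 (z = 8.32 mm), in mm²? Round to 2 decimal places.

At z = 8.32 mm: the cube is not intersected at this z (z outside [0, 7.5]); the 28.5×24.5 cube at (4, 8.5) contributes its full rectangle (area 698.25 mm²); the cube at (14.5, -2) is present — its section is the full 27.5×28.5 rectangle (area 783.75 mm²); Merging all regions: the regions partially overlap — summed areas 1482.00 mm² minus the doubly-counted overlap 324.00 mm² gives 1158.00 mm² — area = 1158.00 mm²; the r=9.5 cylinder at (15.5, 4.5) contributes a regular 6-gon of circumradius 9.5 (area = (6/2)·9.500²·sin(360°/6) = 234.48 mm²); Subtracting the remaining from the first: starting from that combined region (1158.00 mm²), the r=9.5 cylinder at (15.5, 4.5) partially overlaps it — only the 143.91 mm² overlap (of its 234.48 mm²) is removed, clipping the outline — area = 1014.09 mm². Overall, the cross-section is a single solid region. Net area = 1014.09 mm².

1014.09 mm²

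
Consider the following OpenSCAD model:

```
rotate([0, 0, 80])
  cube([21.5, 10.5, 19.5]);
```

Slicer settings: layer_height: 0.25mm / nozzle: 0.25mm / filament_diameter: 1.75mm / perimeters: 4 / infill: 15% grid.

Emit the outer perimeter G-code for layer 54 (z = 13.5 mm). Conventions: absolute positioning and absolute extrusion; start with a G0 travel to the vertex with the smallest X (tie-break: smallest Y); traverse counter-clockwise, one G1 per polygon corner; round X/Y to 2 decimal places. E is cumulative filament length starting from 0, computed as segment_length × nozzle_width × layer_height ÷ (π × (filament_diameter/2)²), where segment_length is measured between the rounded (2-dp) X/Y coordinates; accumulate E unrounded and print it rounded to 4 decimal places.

At z = 13.5 mm: the cube (footprint 21.5×10.5) is included at this height; (whole slice rotated 80° about Z — lengths, areas and connectivity unchanged). The outline is a single polygon with 4 vertices. Extrusion per mm of travel: 0.25 × 0.25 / (π × 0.875²) = 0.025984. Accumulating E over each segment gives final E = 1.6631.

G0 X-10.34 Y1.82 Z13.50
G1 X0.00 Y0.00 E0.2728
G1 X3.73 Y21.17 E0.8314
G1 X-6.61 Y23.00 E1.1042
G1 X-10.34 Y1.82 E1.6631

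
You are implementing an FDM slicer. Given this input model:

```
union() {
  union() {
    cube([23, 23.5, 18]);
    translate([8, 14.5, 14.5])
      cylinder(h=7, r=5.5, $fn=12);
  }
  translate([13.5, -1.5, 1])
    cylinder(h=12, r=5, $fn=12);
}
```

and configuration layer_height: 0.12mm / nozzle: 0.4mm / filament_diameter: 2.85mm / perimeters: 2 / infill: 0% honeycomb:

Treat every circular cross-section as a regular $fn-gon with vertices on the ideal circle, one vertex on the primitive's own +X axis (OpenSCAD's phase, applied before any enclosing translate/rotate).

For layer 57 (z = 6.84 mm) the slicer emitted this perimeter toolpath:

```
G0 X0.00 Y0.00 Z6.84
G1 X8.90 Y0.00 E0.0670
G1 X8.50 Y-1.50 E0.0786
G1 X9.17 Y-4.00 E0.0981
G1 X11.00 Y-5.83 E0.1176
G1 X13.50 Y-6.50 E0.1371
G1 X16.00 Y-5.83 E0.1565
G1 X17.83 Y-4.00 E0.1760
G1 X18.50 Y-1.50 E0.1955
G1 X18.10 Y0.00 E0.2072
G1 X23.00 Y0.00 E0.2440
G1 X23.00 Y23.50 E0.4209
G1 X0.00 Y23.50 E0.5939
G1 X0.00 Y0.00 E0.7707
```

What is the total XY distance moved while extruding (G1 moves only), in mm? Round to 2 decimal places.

102.43 mm

Sum the Euclidean lengths of each G1 segment: total = 102.43 mm.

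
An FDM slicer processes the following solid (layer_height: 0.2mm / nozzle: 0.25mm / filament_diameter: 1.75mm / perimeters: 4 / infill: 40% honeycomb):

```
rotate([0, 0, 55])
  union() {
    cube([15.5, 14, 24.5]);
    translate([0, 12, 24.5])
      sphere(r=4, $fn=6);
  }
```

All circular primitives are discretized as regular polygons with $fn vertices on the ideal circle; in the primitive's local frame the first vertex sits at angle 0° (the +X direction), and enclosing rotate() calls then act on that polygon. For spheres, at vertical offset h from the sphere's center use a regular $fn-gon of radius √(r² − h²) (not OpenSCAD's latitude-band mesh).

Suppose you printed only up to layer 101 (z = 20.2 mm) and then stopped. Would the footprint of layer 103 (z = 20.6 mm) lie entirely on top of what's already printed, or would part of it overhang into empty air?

Compare the two slices. At z = 20.2: the cube (footprint 15.5×14) is included at this height (area 217.00 mm²); the sphere at (0, 12) does not reach this height (|z−center|=4.300 > r=4); Combining (union): only the 15.5×14 cube is present, so the union is just that shape — area = 217.00 mm²; (rotated 55° about Z; rotation is an isometry so areas/perimeters/island counts are preserved). At z = 20.6: the cube is present — its section is the full 15.5×14 rectangle (area 217.00 mm²); the r=4 sphere at (0, 12) contributes a regular 6-gon of circumradius √(4²−3.9²) = 0.889 (area = (6/2)·0.889²·sin(360°/6) = 2.05 mm²); Merging all regions: the regions partially overlap — summed areas 219.05 mm² minus the doubly-counted overlap 1.03 mm² gives 218.03 mm² — area = 218.03 mm²; (whole slice rotated 55° about Z — lengths, areas and connectivity unchanged). Checking containment: at z = 20.6 the cross-section extends beyond the z = 20.2 cross-section by about 1.03 mm².

part overhangs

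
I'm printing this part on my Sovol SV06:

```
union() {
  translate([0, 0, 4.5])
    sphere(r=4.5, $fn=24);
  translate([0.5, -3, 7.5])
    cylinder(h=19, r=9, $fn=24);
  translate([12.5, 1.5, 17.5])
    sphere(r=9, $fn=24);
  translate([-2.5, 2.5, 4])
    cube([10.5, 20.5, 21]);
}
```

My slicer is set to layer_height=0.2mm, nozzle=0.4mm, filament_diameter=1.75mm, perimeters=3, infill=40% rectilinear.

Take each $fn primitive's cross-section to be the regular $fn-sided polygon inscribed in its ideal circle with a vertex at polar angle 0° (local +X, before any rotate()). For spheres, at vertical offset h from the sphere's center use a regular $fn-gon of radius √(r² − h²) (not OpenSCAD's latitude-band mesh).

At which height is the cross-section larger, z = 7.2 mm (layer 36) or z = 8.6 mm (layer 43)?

layer 43 (z = 8.6 mm)

Layer 36 (z = 7.2): the r=4.5 sphere slices to a regular 24-gon of circumradius 3.600 (√(r²−h²) with h=2.7 from center) (area = (24/2)·3.600²·sin(360°/24) = 40.25 mm²); the cylinder at (0.5, -3) is not intersected at this z (z outside [7.5, 26.5]); the sphere at (12.5, 1.5) is absent (|z−center|=10.300 > r=9); the 10.5×20.5 cube at (-2.5, 2.5) contributes its full rectangle (area 215.25 mm²); Merging all regions: the regions partially overlap — summed areas 255.50 mm² minus the doubly-counted overlap 3.81 mm² gives 251.69 mm² — area = 251.69 mm². So its area = 251.69 mm². Layer 43 (z = 8.6): the r=4.5 sphere slices to a regular 24-gon of circumradius 1.855 (√(r²−h²) with h=4.1 from center) (area = (24/2)·1.855²·sin(360°/24) = 10.68 mm²); the r=9 cylinder at (0.5, -3) contributes a regular 24-gon of circumradius 9 (area = (24/2)·9.000²·sin(360°/24) = 251.57 mm²); the r=9 sphere at (12.5, 1.5) slices to a regular 24-gon of circumradius 1.338 (√(r²−h²) with h=8.9 from center) (area = (24/2)·1.338²·sin(360°/24) = 5.56 mm²); the cube at (-2.5, 2.5) is present — its section is the full 10.5×20.5 rectangle (area 215.25 mm²); Merging all regions: the regions partially overlap — summed areas 483.07 mm² minus the doubly-counted overlap 37.51 mm² gives 445.56 mm² — area = 445.56 mm². So its area = 445.56 mm². Layer 43 is larger (445.56 vs 251.69 mm²).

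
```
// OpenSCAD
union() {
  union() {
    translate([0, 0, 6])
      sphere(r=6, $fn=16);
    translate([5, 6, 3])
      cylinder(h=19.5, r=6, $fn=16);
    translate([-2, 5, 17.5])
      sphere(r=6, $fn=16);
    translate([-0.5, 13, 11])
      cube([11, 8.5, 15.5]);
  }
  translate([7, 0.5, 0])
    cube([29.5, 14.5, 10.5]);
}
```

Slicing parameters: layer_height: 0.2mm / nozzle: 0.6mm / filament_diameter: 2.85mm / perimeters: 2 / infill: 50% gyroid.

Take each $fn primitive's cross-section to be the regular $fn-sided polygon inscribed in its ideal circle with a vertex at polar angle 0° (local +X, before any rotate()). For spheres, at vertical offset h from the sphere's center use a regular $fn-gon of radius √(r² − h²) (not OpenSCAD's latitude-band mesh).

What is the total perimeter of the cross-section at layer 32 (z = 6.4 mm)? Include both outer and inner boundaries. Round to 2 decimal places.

At z = 6.4 mm: the r=6 sphere contributes a regular 16-gon of circumradius √(6²−0.4²) = 5.987 (perimeter = 2·16·5.987·sin(180°/16) = 37.37 mm); the cylinder at (5, 6): section is a regular 16-gon, circumradius r=6 (perimeter = 2·16·6.000·sin(180°/16) = 37.46 mm); the sphere at (-2, 5) is absent (|z−center|=11.100 > r=6); the cube at (-0.5, 13) is not intersected at this z (z outside [11, 26.5]); Combining (union): the regions partially overlap (shared area 24.78 mm²), so the edge portions inside another operand are dropped and the merged outline is re-measured after clipping — boundary = 54.58 mm; the 29.5×14.5 cube at (7, 0.5) contributes its full rectangle (perimeter 88.00 mm); Combining (union): the regions partially overlap (shared area 31.88 mm²), so the edge portions inside another operand are dropped and the merged outline is re-measured after clipping — boundary = 116.84 mm. Overall, the cross-section is a single solid region. Total boundary length (outer) = 116.84 mm.

116.84 mm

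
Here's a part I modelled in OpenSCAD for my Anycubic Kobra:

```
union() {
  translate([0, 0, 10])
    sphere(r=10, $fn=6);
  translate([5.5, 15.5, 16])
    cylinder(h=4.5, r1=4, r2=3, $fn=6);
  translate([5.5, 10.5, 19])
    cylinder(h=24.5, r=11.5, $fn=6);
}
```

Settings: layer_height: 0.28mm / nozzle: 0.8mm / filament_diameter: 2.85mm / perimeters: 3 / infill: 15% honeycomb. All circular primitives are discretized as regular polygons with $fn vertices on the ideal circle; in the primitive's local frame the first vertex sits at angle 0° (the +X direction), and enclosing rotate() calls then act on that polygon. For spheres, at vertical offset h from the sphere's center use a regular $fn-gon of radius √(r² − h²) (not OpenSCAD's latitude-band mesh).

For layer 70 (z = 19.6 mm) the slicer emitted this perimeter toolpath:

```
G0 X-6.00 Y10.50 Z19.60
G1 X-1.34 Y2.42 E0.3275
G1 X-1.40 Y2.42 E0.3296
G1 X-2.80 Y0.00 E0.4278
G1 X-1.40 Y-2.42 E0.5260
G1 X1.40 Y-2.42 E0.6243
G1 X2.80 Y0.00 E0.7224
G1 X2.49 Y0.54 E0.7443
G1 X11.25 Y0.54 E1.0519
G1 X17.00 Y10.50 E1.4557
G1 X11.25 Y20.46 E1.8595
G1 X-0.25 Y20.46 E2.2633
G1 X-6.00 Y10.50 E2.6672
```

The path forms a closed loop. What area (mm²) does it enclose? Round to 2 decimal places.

358.82 mm²

Apply the shoelace formula to the sequence of (X, Y) vertices; enclosed area = 358.82 mm².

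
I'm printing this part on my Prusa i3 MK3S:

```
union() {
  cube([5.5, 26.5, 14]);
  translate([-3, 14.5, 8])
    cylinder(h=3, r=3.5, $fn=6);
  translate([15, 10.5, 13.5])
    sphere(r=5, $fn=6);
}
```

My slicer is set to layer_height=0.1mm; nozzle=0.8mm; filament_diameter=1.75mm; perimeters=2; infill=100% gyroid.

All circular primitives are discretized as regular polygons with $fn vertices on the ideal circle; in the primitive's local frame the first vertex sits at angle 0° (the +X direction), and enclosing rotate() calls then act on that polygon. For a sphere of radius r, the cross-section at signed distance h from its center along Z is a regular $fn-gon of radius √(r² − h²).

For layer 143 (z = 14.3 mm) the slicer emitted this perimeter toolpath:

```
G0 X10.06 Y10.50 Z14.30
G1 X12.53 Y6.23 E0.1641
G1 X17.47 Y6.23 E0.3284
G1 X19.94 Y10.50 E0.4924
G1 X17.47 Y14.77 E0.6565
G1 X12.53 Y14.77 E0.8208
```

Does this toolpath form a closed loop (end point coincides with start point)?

no

Start point (G0): (10.06, 10.50). End point (last G1): the path does not return to the start — open.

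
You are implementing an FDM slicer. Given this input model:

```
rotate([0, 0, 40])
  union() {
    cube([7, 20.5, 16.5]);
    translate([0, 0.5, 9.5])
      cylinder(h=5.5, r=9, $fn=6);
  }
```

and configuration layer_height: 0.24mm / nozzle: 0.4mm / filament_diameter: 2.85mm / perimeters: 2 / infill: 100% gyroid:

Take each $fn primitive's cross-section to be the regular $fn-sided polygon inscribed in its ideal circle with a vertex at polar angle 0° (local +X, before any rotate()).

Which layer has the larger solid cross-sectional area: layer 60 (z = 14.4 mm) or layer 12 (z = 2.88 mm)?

Layer 60 (z = 14.4): the cube is present — its section is the full 7×20.5 rectangle (area 143.50 mm²); the cylinder at (0, 0.5): section is a regular 6-gon, circumradius r=9 (area = (6/2)·9.000²·sin(360°/6) = 210.44 mm²); Combining (union): the regions partially overlap — summed areas 353.94 mm² minus the doubly-counted overlap 52.65 mm² gives 301.30 mm² — area = 301.30 mm²; (rotated 40° about Z; rotation is an isometry so areas/perimeters/island counts are preserved). So its area = 301.30 mm². Layer 12 (z = 2.88): the 7×20.5 cube contributes its full rectangle (area 143.50 mm²); the cylinder at (0, 0.5) is not intersected at this z (z outside [9.5, 15]); Combining (union): only the 7×20.5 cube is present, so the union is just that shape — area = 143.50 mm²; (whole slice rotated 40° about Z — lengths, areas and connectivity unchanged). So its area = 143.50 mm². Layer 60 is larger (301.30 vs 143.50 mm²).

layer 60 (z = 14.4 mm)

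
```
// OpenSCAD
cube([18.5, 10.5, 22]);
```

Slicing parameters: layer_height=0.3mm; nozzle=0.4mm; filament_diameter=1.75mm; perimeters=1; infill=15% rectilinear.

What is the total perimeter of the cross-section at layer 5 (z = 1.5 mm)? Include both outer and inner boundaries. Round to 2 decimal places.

At z = 1.5 mm: the cube is present — its section is the full 18.5×10.5 rectangle (perimeter 58.00 mm). Overall, the cross-section is a single solid region. Total boundary length (outer) = 58.00 mm.

58.00 mm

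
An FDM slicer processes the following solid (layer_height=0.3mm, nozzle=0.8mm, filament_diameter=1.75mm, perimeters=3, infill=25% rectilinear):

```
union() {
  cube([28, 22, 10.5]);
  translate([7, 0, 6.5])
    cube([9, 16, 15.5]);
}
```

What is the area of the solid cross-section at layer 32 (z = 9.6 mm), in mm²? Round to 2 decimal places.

616.00 mm²

At z = 9.6 mm: the cube is present — its section is the full 28×22 rectangle (area 616.00 mm²); the 9×16 cube at (7, 0) contributes its full rectangle (area 144.00 mm²); Taking the union: the 9×16 cube at (7, 0) lies entirely inside the 28×22 cube, so the union is just the 28×22 cube — area = 616.00 mm². Overall, the cross-section is a single solid region. Net area = 616.00 mm².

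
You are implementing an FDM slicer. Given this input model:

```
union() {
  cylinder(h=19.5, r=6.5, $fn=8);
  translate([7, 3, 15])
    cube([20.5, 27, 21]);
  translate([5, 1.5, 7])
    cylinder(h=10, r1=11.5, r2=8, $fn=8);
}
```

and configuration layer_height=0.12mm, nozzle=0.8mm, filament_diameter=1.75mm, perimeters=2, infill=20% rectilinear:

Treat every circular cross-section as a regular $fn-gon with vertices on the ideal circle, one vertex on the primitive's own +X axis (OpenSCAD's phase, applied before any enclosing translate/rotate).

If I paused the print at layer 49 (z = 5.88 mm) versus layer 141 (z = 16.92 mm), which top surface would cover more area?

Layer 49 (z = 5.88): the r=6.5 cylinder contributes a regular 8-gon of circumradius 6.5 (area = (8/2)·6.500²·sin(360°/8) = 119.50 mm²); the cube at (7, 3) is not intersected at this z (z outside [15, 36]); the cone at (5, 1.5) is absent (z outside [7, 17]); Combining (union): only the r=6.5 cylinder is present, so the union is just that shape — area = 119.50 mm². So its area = 119.50 mm². Layer 141 (z = 16.92): the r=6.5 cylinder gives a regular 8-gon of circumradius 6.5 (constant along its height) (area = (8/2)·6.500²·sin(360°/8) = 119.50 mm²); the cube at (7, 3) is present — its section is the full 20.5×27 rectangle (area 553.50 mm²); the cone at (5, 1.5): at t=0.992 of its height the radius interpolates to r₁+(r₂−r₁)t = 8.028, giving a regular 8-gon of that circumradius (area = (8/2)·8.028²·sin(360°/8) = 182.29 mm²); Combining (union): the regions partially overlap — summed areas 855.29 mm² minus the doubly-counted overlap 99.34 mm² gives 755.95 mm² — area = 755.95 mm². So its area = 755.95 mm². Layer 141 is larger (755.95 vs 119.50 mm²).

layer 141 (z = 16.92 mm)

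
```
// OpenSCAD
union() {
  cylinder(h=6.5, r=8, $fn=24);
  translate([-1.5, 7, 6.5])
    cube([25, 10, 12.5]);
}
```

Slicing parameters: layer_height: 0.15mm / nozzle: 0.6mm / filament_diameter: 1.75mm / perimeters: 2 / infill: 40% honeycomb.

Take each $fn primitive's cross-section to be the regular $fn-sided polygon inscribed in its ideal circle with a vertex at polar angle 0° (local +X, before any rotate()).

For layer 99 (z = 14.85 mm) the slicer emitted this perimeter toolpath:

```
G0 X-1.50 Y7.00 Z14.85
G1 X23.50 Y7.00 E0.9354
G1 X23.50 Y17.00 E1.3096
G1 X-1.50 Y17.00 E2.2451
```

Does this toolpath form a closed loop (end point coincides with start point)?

no

Start point (G0): (-1.50, 7.00). End point (last G1): the path does not return to the start — open.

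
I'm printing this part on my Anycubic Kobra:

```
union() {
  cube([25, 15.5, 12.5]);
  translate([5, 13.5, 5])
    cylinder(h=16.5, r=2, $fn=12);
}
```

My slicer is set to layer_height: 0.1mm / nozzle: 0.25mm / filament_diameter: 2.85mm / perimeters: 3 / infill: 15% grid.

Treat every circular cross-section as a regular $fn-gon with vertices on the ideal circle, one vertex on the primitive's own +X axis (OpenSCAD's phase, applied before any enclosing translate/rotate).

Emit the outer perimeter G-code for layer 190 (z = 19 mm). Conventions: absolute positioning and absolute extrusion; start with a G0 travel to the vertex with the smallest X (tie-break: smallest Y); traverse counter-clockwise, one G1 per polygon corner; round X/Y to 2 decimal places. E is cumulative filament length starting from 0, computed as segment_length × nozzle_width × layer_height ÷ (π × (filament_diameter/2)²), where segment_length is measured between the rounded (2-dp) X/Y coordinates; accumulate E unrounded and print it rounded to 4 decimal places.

G0 X3.00 Y13.50 Z19.00
G1 X3.27 Y12.50 E0.0041
G1 X4.00 Y11.77 E0.0081
G1 X5.00 Y11.50 E0.0122
G1 X6.00 Y11.77 E0.0162
G1 X6.73 Y12.50 E0.0203
G1 X7.00 Y13.50 E0.0243
G1 X6.73 Y14.50 E0.0284
G1 X6.00 Y15.23 E0.0324
G1 X5.00 Y15.50 E0.0365
G1 X4.00 Y15.23 E0.0406
G1 X3.27 Y14.50 E0.0446
G1 X3.00 Y13.50 E0.0487

At z = 19 mm: the cube is absent (z outside [0, 12.5]); the cylinder at (5, 13.5): section is a regular 12-gon, circumradius r=2; Combining (union): only the r=2 cylinder at (5, 13.5) is present, so the union is just that shape — 1 connected region. The outline is a single polygon with 12 vertices. Extrusion per mm of travel: 0.25 × 0.1 / (π × 1.425²) = 0.003919. Accumulating E over each segment gives final E = 0.0487.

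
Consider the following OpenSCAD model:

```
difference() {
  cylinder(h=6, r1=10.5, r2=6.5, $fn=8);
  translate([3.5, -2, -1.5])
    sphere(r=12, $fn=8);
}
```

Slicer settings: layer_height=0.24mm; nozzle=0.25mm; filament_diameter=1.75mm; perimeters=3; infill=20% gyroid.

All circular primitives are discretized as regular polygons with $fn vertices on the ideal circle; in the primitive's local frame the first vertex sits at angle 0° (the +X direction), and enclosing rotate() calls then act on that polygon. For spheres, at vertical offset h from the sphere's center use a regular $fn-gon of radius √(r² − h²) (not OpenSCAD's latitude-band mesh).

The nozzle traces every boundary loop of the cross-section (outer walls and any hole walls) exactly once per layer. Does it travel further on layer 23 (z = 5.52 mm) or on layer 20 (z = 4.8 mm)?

Layer 23 (z = 5.52): the cone (r1=10.5→r2=6.5) has section circumradius 6.820 here — a regular 8-gon (perimeter = 2·8·6.820·sin(180°/8) = 41.76 mm); the r=12 sphere at (3.5, -2) contributes a regular 8-gon of circumradius √(12²−7.02²) = 9.732 (perimeter = 2·8·9.732·sin(180°/8) = 59.59 mm); Taking the first minus the rest: starting from the cone, the r=12 sphere at (3.5, -2) partially overlaps it — only the 121.10 mm² overlap (of its 267.91 mm²) is removed, clipping the outline — boundary = 24.49 mm. So its perimeter = 24.49 mm. Layer 20 (z = 4.8): the cone contributes a regular 8-gon of circumradius 7.300 (interpolated between r1=10.5 and r2=6.5 at t=0.800) (perimeter = 2·8·7.300·sin(180°/8) = 44.70 mm); the r=12 sphere at (3.5, -2) contributes a regular 8-gon of circumradius √(12²−6.3²) = 10.213 (perimeter = 2·8·10.213·sin(180°/8) = 62.53 mm); Taking the first minus the rest: starting from the cone, the r=12 sphere at (3.5, -2) partially overlaps it — only the 139.61 mm² overlap (of its 295.03 mm²) is removed, clipping the outline — boundary = 25.96 mm. So its perimeter = 25.96 mm. Layer 20 is larger (25.96 vs 24.49 mm).

layer 20 (z = 4.8 mm)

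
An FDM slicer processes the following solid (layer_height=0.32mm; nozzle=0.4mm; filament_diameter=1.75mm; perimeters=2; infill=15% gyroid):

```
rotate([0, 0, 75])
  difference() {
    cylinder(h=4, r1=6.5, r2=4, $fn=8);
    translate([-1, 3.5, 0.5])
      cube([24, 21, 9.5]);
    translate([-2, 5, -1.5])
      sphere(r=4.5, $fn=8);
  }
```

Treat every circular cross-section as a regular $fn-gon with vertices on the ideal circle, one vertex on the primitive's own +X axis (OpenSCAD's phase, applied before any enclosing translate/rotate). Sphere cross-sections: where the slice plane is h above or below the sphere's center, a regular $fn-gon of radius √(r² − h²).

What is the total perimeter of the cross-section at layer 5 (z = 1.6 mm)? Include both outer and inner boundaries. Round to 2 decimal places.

At z = 1.6 mm: the cone (r1=6.5→r2=4) has section circumradius 5.500 here — a regular 8-gon (perimeter = 2·8·5.500·sin(180°/8) = 33.68 mm); the 24×21 cube at (-1, 3.5) contributes its full rectangle (perimeter 90.00 mm); the sphere at (-2, 5): section is a regular 8-gon, circumradius = √(r²−h²) = √(4.5²−3.1²) = 3.262 (perimeter = 2·8·3.262·sin(180°/8) = 19.97 mm); After the difference (first − rest): starting from the cone, the 24×21 cube at (-1, 3.5) partially overlaps it — only the 6.47 mm² overlap (of its 504.00 mm²) is removed, clipping the outline; the r=4.5 sphere at (-2, 5) partially overlaps it — only the 8.87 mm² overlap (of its 30.09 mm²) is removed, clipping the outline — boundary = 33.02 mm; (whole slice rotated 75° about Z — lengths, areas and connectivity unchanged). Overall, the cross-section is a single solid region. Total boundary length (outer) = 33.02 mm.

33.02 mm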